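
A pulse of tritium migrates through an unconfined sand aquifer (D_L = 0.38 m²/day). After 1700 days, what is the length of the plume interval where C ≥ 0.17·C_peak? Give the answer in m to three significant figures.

135 m

The plume is Gaussian with σ = √(2Dt) = √(2 × 0.38 × 1700) = 35.94 m.
C/C_peak = exp(−Δx²/(2σ²)) = 0.17 ⇒ Δx = σ·√(−2 ln 0.17) = 35.94 × 1.883 = 67.68 m.
Width = 2Δx = 135 m.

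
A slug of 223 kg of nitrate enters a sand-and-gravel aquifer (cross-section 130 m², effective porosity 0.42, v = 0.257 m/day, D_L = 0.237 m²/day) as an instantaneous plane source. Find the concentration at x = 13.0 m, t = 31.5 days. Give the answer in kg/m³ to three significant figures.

0.188 kg/m³

For an instantaneous plane source, C(x,t) = M/(n_e·A·√(4πDt)) · exp(−(x−vt)²/(4Dt)), with n_e·A the pore (flow) area.
Plume center vt = 0.257 × 31.5 = 8.0955 m, so the well at 13.0 m is 4.9045 m downgradient of the peak.
√(4πDt) = 9.686 m, giving peak height M/(n_e·A·√(4πDt)) = 223/(0.42 × 130 × 9.686) = 0.4217 kg/m³.
(x−vt)²/(4Dt) = (4.9045)²/(4 × 0.237 × 31.5) = 0.8055; exp(−0.8055) = 0.4469.
C = 0.4217 × 0.4469 = 0.188 kg/m³.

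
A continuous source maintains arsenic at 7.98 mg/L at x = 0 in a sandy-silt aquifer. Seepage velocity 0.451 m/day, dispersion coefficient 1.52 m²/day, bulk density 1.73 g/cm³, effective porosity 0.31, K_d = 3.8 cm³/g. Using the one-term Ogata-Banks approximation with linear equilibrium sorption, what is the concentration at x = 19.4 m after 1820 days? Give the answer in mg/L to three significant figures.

6.92 mg/L

Retardation factor R = 1 + ρ_b·K_d/n = 1 + 1.73 × 3.8/0.31 = 22.21.
Sorption retards both mechanisms: v_R = v/R = 0.02031 m/day, D_R = D/R = 0.06844 m²/day.
v_R·t = 0.02031 × 1820 = 36.9642 m; 2√(D_R t) = 22.32 m; argument = (19.4 − 36.9642)/22.32 = -0.7869.
C = C₀ × ½·erfc(-0.7869) = 7.98 × 0.8671 = 6.92 mg/L.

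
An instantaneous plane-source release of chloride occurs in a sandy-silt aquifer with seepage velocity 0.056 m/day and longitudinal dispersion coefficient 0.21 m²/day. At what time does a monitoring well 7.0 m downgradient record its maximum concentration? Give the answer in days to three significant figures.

74.8 days

For the 1D instantaneous-source solution, setting ∂C/∂t = 0 at fixed x gives v²t² + 2Dt − x² = 0, so t = (√(D² + v²x²) − D)/v².
√(D² + v²x²) = √(0.21² + 0.056² × 7.0²) = 0.4447; v² = 0.003136.
t = (0.4447 − 0.21)/0.003136 = 74.8 days (vs. the pure-advection estimate x/v = 125 d).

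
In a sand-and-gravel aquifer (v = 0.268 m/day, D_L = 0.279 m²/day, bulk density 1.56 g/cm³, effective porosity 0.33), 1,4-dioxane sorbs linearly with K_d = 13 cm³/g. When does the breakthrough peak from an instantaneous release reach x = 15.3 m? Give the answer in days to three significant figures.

Retardation factor R = 1 + ρ_b·K_d/n = 1 + 1.56 × 13/0.33 = 62.45.
Sorption retards both mechanisms: v_R = v/R = 0.004291 m/day, D_R = D/R = 0.004468 m²/day.
Peak time from v_R²t² + 2D_R t − x² = 0: t = (√(D_R² + v_R²x²) − D_R)/v_R².
√(D_R² + v_R²x²) = √(0.004468² + 0.004291² × 15.3²) = 0.06580; v_R² = 1.841e-05.
t = (0.06580 − 0.004468)/1.841e-05 = 3330 days.

3330 days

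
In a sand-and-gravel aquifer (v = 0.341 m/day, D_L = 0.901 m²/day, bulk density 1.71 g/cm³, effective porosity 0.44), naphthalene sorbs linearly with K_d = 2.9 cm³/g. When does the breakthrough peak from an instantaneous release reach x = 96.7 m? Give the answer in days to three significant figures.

3390 days

Retardation factor R = 1 + ρ_b·K_d/n = 1 + 1.71 × 2.9/0.44 = 12.27.
Sorption retards both mechanisms: v_R = v/R = 0.02779 m/day, D_R = D/R = 0.07343 m²/day.
Peak time from v_R²t² + 2D_R t − x² = 0: t = (√(D_R² + v_R²x²) − D_R)/v_R².
√(D_R² + v_R²x²) = √(0.07343² + 0.02779² × 96.7²) = 2.688; v_R² = 0.0007723.
t = (2.688 − 0.07343)/0.0007723 = 3390 days.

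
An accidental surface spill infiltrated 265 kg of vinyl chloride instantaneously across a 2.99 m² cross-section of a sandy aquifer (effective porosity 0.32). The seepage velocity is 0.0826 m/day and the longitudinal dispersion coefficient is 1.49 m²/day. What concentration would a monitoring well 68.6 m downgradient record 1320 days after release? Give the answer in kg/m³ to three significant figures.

1.43 kg/m³

For an instantaneous plane source, C(x,t) = M/(n_e·A·√(4πDt)) · exp(−(x−vt)²/(4Dt)), with n_e·A the pore (flow) area.
Plume center vt = 0.0826 × 1320 = 109.032 m, so the well at 68.6 m is 40.432 m upgradient of the peak.
√(4πDt) = 157.2 m, giving peak height M/(n_e·A·√(4πDt)) = 265/(0.32 × 2.99 × 157.2) = 1.762 kg/m³.
(x−vt)²/(4Dt) = (-40.432)²/(4 × 1.49 × 1320) = 0.2078; exp(−0.2078) = 0.8124.
C = 1.762 × 0.8124 = 1.43 kg/m³.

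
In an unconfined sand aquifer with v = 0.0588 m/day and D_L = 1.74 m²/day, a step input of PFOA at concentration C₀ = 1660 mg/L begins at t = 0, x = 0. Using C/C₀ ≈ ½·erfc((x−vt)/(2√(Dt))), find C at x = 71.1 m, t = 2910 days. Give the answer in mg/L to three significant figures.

1390 mg/L

For a continuous step input, C/C₀ ≈ ½·erfc((x−vt)/(2√(Dt))).
vt = 0.0588 × 2910 = 171.108 m and 2√(Dt) = 2√(1.74 × 2910) = 142.3 m.
Argument (x−vt)/(2√(Dt)) = (71.1 − 171.108)/142.3 = -0.7028; ½·erfc(-0.7028) = 0.8399.
C = 1660 × 0.8399 = 1390 mg/L.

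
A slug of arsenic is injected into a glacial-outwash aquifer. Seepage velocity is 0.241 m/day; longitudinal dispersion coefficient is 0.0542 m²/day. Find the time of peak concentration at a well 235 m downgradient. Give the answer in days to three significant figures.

974 days

For the 1D instantaneous-source solution, setting ∂C/∂t = 0 at fixed x gives v²t² + 2Dt − x² = 0, so t = (√(D² + v²x²) − D)/v².
√(D² + v²x²) = √(0.0542² + 0.241² × 235²) = 56.64; v² = 0.058081.
t = (56.64 − 0.0542)/0.058081 = 974 days (vs. the pure-advection estimate x/v = 975 d).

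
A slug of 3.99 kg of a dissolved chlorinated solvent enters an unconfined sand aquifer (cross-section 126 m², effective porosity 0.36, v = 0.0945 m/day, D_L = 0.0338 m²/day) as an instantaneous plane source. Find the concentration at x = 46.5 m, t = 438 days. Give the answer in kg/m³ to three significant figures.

For an instantaneous plane source, C(x,t) = M/(n_e·A·√(4πDt)) · exp(−(x−vt)²/(4Dt)), with n_e·A the pore (flow) area.
Plume center vt = 0.0945 × 438 = 41.391 m, so the well at 46.5 m is 5.109 m downgradient of the peak.
√(4πDt) = 13.64 m, giving peak height M/(n_e·A·√(4πDt)) = 3.99/(0.36 × 126 × 13.64) = 0.006449 kg/m³.
(x−vt)²/(4Dt) = (5.109)²/(4 × 0.0338 × 438) = 0.4408; exp(−0.4408) = 0.6435.
C = 0.006449 × 0.6435 = 0.00415 kg/m³.

0.00415 kg/m³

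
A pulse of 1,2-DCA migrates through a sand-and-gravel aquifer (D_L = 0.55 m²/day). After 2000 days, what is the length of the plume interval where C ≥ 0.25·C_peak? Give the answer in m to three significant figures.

The plume is Gaussian with σ = √(2Dt) = √(2 × 0.55 × 2000) = 46.90 m.
C/C_peak = exp(−Δx²/(2σ²)) = 0.25 ⇒ Δx = σ·√(−2 ln 0.25) = 46.90 × 1.665 = 78.09 m.
Width = 2Δx = 156 m.

156 m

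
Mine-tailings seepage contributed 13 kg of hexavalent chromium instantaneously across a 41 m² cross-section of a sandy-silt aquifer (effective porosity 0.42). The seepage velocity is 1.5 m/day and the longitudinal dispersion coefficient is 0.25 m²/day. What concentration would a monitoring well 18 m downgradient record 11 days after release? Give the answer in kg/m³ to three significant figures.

0.105 kg/m³

For an instantaneous plane source, C(x,t) = M/(n_e·A·√(4πDt)) · exp(−(x−vt)²/(4Dt)), with n_e·A the pore (flow) area.
Plume center vt = 1.5 × 11 = 16.5 m, so the well at 18 m is 1.5 m downgradient of the peak.
√(4πDt) = 5.879 m, giving peak height M/(n_e·A·√(4πDt)) = 13/(0.42 × 41 × 5.879) = 0.1284 kg/m³.
(x−vt)²/(4Dt) = (1.5)²/(4 × 0.25 × 11) = 0.2045; exp(−0.2045) = 0.8151.
C = 0.1284 × 0.8151 = 0.105 kg/m³.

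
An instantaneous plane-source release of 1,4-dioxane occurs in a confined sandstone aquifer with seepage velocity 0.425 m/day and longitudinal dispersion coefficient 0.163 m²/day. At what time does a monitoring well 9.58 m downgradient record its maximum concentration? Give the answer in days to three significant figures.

For the 1D instantaneous-source solution, setting ∂C/∂t = 0 at fixed x gives v²t² + 2Dt − x² = 0, so t = (√(D² + v²x²) − D)/v².
√(D² + v²x²) = √(0.163² + 0.425² × 9.58²) = 4.075; v² = 0.180625.
t = (4.075 − 0.163)/0.180625 = 21.7 days (vs. the pure-advection estimate x/v = 22.5 d).

21.7 days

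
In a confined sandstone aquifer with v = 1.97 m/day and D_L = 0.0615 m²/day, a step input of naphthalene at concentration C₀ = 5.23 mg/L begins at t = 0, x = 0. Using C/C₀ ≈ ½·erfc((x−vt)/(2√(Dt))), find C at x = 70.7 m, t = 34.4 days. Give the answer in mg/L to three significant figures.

0.403 mg/L

For a continuous step input, C/C₀ ≈ ½·erfc((x−vt)/(2√(Dt))).
vt = 1.97 × 34.4 = 67.768 m and 2√(Dt) = 2√(0.0615 × 34.4) = 2.909 m.
Argument (x−vt)/(2√(Dt)) = (70.7 − 67.768)/2.909 = 1.008; ½·erfc(1.008) = 0.07700.
C = 5.23 × 0.07700 = 0.403 mg/L.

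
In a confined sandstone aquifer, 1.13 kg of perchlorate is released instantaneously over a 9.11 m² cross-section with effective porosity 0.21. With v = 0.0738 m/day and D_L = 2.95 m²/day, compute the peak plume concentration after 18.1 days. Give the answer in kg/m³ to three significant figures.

The peak of an instantaneous 1D plume sits at x = vt; there the Gaussian factor is 1 and C_max = M/(n_e·A·√(4πDt)), where n_e·A is the pore area the mass is dissolved in.
√(4πDt) = √(4π × 2.95 × 18.1) = 25.90 m, so C_max = 1.13/(0.21 × 9.11 × 25.90) = 0.0228 kg/m³.

0.0228 kg/m³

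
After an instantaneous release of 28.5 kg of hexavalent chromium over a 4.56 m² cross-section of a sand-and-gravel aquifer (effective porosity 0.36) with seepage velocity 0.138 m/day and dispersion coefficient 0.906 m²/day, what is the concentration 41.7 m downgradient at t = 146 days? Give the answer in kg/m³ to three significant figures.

0.177 kg/m³

For an instantaneous plane source, C(x,t) = M/(n_e·A·√(4πDt)) · exp(−(x−vt)²/(4Dt)), with n_e·A the pore (flow) area.
Plume center vt = 0.138 × 146 = 20.148 m, so the well at 41.7 m is 21.552 m downgradient of the peak.
√(4πDt) = 40.77 m, giving peak height M/(n_e·A·√(4πDt)) = 28.5/(0.36 × 4.56 × 40.77) = 0.4258 kg/m³.
(x−vt)²/(4Dt) = (21.552)²/(4 × 0.906 × 146) = 0.8779; exp(−0.8779) = 0.4157.
C = 0.4258 × 0.4157 = 0.177 kg/m³.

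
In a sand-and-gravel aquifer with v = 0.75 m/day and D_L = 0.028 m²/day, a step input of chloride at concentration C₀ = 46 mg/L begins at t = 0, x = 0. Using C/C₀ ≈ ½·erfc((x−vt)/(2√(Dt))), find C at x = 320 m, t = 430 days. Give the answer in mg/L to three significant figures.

32.0 mg/L

For a continuous step input, C/C₀ ≈ ½·erfc((x−vt)/(2√(Dt))).
vt = 0.75 × 430 = 322.5 m and 2√(Dt) = 2√(0.028 × 430) = 6.940 m.
Argument (x−vt)/(2√(Dt)) = (320 − 322.5)/6.940 = -0.3602; ½·erfc(-0.3602) = 0.6948.
C = 46 × 0.6948 = 32.0 mg/L.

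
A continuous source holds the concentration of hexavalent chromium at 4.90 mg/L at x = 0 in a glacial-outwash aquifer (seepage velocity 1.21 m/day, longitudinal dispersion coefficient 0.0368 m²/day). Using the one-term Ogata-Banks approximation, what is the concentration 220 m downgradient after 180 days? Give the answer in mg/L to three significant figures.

1.34 mg/L

For a continuous step input, C/C₀ ≈ ½·erfc((x−vt)/(2√(Dt))).
vt = 1.21 × 180 = 217.8 m and 2√(Dt) = 2√(0.0368 × 180) = 5.147 m.
Argument (x−vt)/(2√(Dt)) = (220 − 217.8)/5.147 = 0.4274; ½·erfc(0.4274) = 0.2728.
C = 4.90 × 0.2728 = 1.34 mg/L.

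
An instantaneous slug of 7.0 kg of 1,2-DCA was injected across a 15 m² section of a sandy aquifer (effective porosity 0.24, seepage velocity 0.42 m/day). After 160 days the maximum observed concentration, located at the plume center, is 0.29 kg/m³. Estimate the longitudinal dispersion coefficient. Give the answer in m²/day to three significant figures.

0.0224 m²/day

At the plume center C_max = M/(n_e·A·√(4πDt)), so D = M²/(4πt·(n_e·A·C_max)²).
n_e·A·C_max = 0.24 × 15 × 0.29 = 1.044 kg/m.
D = 7.0²/(4π × 160 × 1.044²) = 0.0224 m²/day.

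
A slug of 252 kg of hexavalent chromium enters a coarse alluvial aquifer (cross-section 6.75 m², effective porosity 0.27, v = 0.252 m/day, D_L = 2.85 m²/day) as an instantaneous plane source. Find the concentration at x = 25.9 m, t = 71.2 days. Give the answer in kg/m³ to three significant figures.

For an instantaneous plane source, C(x,t) = M/(n_e·A·√(4πDt)) · exp(−(x−vt)²/(4Dt)), with n_e·A the pore (flow) area.
Plume center vt = 0.252 × 71.2 = 17.9424 m, so the well at 25.9 m is 7.9576 m downgradient of the peak.
√(4πDt) = 50.50 m, giving peak height M/(n_e·A·√(4πDt)) = 252/(0.27 × 6.75 × 50.50) = 2.738 kg/m³.
(x−vt)²/(4Dt) = (7.9576)²/(4 × 2.85 × 71.2) = 0.07802; exp(−0.07802) = 0.9249.
C = 2.738 × 0.9249 = 2.53 kg/m³.

2.53 kg/m³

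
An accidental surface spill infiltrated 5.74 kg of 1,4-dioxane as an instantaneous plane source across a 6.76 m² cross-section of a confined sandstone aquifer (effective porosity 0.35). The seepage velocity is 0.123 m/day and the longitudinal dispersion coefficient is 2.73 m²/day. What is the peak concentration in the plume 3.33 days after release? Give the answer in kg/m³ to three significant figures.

0.227 kg/m³

The peak of an instantaneous 1D plume sits at x = vt; there the Gaussian factor is 1 and C_max = M/(n_e·A·√(4πDt)), where n_e·A is the pore area the mass is dissolved in.
√(4πDt) = √(4π × 2.73 × 3.33) = 10.69 m, so C_max = 5.74/(0.35 × 6.76 × 10.69) = 0.227 kg/m³.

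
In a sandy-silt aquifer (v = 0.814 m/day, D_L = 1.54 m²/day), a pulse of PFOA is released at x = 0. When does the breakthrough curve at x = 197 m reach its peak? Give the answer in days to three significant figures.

For the 1D instantaneous-source solution, setting ∂C/∂t = 0 at fixed x gives v²t² + 2Dt − x² = 0, so t = (√(D² + v²x²) − D)/v².
√(D² + v²x²) = √(1.54² + 0.814² × 197²) = 160.4; v² = 0.662596.
t = (160.4 − 1.54)/0.662596 = 240 days (vs. the pure-advection estimate x/v = 242 d).

240 days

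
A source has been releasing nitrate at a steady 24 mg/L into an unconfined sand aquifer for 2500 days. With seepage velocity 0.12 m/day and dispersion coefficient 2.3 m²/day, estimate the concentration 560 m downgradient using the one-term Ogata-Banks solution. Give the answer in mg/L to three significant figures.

0.184 mg/L

For a continuous step input, C/C₀ ≈ ½·erfc((x−vt)/(2√(Dt))).
vt = 0.12 × 2500 = 300 m and 2√(Dt) = 2√(2.3 × 2500) = 151.7 m.
Argument (x−vt)/(2√(Dt)) = (560 − 300)/151.7 = 1.714; ½·erfc(1.714) = 0.007676.
C = 24 × 0.007676 = 0.184 mg/L.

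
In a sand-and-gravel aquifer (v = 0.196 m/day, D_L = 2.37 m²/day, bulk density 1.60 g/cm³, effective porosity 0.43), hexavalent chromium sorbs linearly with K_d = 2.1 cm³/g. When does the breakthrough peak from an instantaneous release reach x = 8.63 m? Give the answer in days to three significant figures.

124 days

Retardation factor R = 1 + ρ_b·K_d/n = 1 + 1.60 × 2.1/0.43 = 8.814.
Sorption retards both mechanisms: v_R = v/R = 0.02224 m/day, D_R = D/R = 0.2689 m²/day.
Peak time from v_R²t² + 2D_R t − x² = 0: t = (√(D_R² + v_R²x²) − D_R)/v_R².
√(D_R² + v_R²x²) = √(0.2689² + 0.02224² × 8.63²) = 0.3304; v_R² = 0.0004946.
t = (0.3304 − 0.2689)/0.0004946 = 124 days.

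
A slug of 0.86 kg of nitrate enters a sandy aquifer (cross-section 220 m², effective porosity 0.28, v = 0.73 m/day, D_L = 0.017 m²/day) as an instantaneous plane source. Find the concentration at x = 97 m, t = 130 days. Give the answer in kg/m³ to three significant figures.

For an instantaneous plane source, C(x,t) = M/(n_e·A·√(4πDt)) · exp(−(x−vt)²/(4Dt)), with n_e·A the pore (flow) area.
Plume center vt = 0.73 × 130 = 94.9 m, so the well at 97 m is 2.1 m downgradient of the peak.
√(4πDt) = 5.270 m, giving peak height M/(n_e·A·√(4πDt)) = 0.86/(0.28 × 220 × 5.270) = 0.002649 kg/m³.
(x−vt)²/(4Dt) = (2.1)²/(4 × 0.017 × 130) = 0.4989; exp(−0.4989) = 0.6072.
C = 0.002649 × 0.6072 = 0.00161 kg/m³.

0.00161 kg/m³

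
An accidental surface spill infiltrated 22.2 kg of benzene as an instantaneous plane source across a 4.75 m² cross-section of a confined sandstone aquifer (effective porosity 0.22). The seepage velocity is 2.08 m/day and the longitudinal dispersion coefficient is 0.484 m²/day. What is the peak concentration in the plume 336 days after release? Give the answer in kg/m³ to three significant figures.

The peak of an instantaneous 1D plume sits at x = vt; there the Gaussian factor is 1 and C_max = M/(n_e·A·√(4πDt)), where n_e·A is the pore area the mass is dissolved in.
√(4πDt) = √(4π × 0.484 × 336) = 45.21 m, so C_max = 22.2/(0.22 × 4.75 × 45.21) = 0.470 kg/m³.

0.470 kg/m³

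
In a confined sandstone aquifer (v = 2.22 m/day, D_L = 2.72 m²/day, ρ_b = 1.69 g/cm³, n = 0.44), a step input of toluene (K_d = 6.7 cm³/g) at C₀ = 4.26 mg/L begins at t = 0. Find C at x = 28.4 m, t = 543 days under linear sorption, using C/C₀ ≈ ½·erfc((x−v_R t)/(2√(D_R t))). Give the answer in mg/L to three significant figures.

4.02 mg/L

Retardation factor R = 1 + ρ_b·K_d/n = 1 + 1.69 × 6.7/0.44 = 26.73.
Sorption retards both mechanisms: v_R = v/R = 0.08305 m/day, D_R = D/R = 0.1018 m²/day.
v_R·t = 0.08305 × 543 = 45.09615 m; 2√(D_R t) = 14.87 m; argument = (28.4 − 45.09615)/14.87 = -1.123.
C = C₀ × ½·erfc(-1.123) = 4.26 × 0.9439 = 4.02 mg/L.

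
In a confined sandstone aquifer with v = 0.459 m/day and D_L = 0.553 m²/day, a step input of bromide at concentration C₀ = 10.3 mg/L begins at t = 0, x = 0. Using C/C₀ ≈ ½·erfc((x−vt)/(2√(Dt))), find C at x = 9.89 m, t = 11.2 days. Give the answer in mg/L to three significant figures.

For a continuous step input, C/C₀ ≈ ½·erfc((x−vt)/(2√(Dt))).
vt = 0.459 × 11.2 = 5.1408 m and 2√(Dt) = 2√(0.553 × 11.2) = 4.977 m.
Argument (x−vt)/(2√(Dt)) = (9.89 − 5.1408)/4.977 = 0.9542; ½·erfc(0.9542) = 0.08860.
C = 10.3 × 0.08860 = 0.913 mg/L.

0.913 mg/L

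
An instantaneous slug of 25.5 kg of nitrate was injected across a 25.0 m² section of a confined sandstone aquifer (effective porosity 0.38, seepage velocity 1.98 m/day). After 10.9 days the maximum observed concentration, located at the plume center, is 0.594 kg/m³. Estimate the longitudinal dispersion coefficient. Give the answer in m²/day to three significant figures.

0.149 m²/day

At the plume center C_max = M/(n_e·A·√(4πDt)), so D = M²/(4πt·(n_e·A·C_max)²).
n_e·A·C_max = 0.38 × 25.0 × 0.594 = 5.643 kg/m.
D = 25.5²/(4π × 10.9 × 5.643²) = 0.149 m²/day.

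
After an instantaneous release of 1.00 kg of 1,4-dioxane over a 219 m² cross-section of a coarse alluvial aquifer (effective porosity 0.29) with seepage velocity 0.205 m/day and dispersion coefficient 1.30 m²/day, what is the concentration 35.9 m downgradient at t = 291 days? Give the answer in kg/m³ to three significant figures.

For an instantaneous plane source, C(x,t) = M/(n_e·A·√(4πDt)) · exp(−(x−vt)²/(4Dt)), with n_e·A the pore (flow) area.
Plume center vt = 0.205 × 291 = 59.655 m, so the well at 35.9 m is 23.755 m upgradient of the peak.
√(4πDt) = 68.95 m, giving peak height M/(n_e·A·√(4πDt)) = 1.00/(0.29 × 219 × 68.95) = 0.0002284 kg/m³.
(x−vt)²/(4Dt) = (-23.755)²/(4 × 1.30 × 291) = 0.3729; exp(−0.3729) = 0.6887.
C = 0.0002284 × 0.6887 = 0.000157 kg/m³.

0.000157 kg/m³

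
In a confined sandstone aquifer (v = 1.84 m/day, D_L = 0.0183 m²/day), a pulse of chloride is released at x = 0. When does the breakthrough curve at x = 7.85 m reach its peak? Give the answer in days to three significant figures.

For the 1D instantaneous-source solution, setting ∂C/∂t = 0 at fixed x gives v²t² + 2Dt − x² = 0, so t = (√(D² + v²x²) − D)/v².
√(D² + v²x²) = √(0.0183² + 1.84² × 7.85²) = 14.44; v² = 3.3856.
t = (14.44 − 0.0183)/3.3856 = 4.26 days (vs. the pure-advection estimate x/v = 4.27 d).

4.26 days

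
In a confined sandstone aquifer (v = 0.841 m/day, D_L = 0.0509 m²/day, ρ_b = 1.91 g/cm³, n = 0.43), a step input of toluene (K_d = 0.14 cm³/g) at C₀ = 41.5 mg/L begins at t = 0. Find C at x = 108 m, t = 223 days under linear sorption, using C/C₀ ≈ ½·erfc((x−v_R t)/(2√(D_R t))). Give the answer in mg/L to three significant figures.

Retardation factor R = 1 + ρ_b·K_d/n = 1 + 1.91 × 0.14/0.43 = 1.622.
Sorption retards both mechanisms: v_R = v/R = 0.5185 m/day, D_R = D/R = 0.03138 m²/day.
v_R·t = 0.5185 × 223 = 115.6255 m; 2√(D_R t) = 5.291 m; argument = (108 − 115.6255)/5.291 = -1.441.
C = C₀ × ½·erfc(-1.441) = 41.5 × 0.9792 = 40.6 mg/L.

40.6 mg/L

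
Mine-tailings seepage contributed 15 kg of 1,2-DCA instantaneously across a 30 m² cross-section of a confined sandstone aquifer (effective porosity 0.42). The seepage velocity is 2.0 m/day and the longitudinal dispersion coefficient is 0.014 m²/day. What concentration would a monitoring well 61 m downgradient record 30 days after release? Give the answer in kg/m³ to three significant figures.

For an instantaneous plane source, C(x,t) = M/(n_e·A·√(4πDt)) · exp(−(x−vt)²/(4Dt)), with n_e·A the pore (flow) area.
Plume center vt = 2.0 × 30 = 60 m, so the well at 61 m is 1 m downgradient of the peak.
√(4πDt) = 2.297 m, giving peak height M/(n_e·A·√(4πDt)) = 15/(0.42 × 30 × 2.297) = 0.5183 kg/m³.
(x−vt)²/(4Dt) = (1)²/(4 × 0.014 × 30) = 0.5952; exp(−0.5952) = 0.5515.
C = 0.5183 × 0.5515 = 0.286 kg/m³.

0.286 kg/m³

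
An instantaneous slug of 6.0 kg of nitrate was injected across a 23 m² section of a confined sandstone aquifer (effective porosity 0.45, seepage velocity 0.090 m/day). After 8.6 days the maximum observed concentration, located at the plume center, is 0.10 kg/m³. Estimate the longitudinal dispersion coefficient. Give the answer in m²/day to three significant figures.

0.311 m²/day

At the plume center C_max = M/(n_e·A·√(4πDt)), so D = M²/(4πt·(n_e·A·C_max)²).
n_e·A·C_max = 0.45 × 23 × 0.10 = 1.035 kg/m.
D = 6.0²/(4π × 8.6 × 1.035²) = 0.311 m²/day.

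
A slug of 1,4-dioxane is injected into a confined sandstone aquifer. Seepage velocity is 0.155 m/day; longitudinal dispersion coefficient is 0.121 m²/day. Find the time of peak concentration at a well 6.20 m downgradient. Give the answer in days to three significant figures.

For the 1D instantaneous-source solution, setting ∂C/∂t = 0 at fixed x gives v²t² + 2Dt − x² = 0, so t = (√(D² + v²x²) − D)/v².
√(D² + v²x²) = √(0.121² + 0.155² × 6.20²) = 0.9686; v² = 0.024025.
t = (0.9686 − 0.121)/0.024025 = 35.3 days (vs. the pure-advection estimate x/v = 40.0 d).

35.3 days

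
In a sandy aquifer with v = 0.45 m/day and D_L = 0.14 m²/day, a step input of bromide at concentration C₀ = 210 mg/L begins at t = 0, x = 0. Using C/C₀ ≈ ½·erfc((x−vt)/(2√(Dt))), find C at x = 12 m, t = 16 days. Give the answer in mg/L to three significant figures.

For a continuous step input, C/C₀ ≈ ½·erfc((x−vt)/(2√(Dt))).
vt = 0.45 × 16 = 7.2 m and 2√(Dt) = 2√(0.14 × 16) = 2.993 m.
Argument (x−vt)/(2√(Dt)) = (12 − 7.2)/2.993 = 1.604; ½·erfc(1.604) = 0.01165.
C = 210 × 0.01165 = 2.45 mg/L.

2.45 mg/L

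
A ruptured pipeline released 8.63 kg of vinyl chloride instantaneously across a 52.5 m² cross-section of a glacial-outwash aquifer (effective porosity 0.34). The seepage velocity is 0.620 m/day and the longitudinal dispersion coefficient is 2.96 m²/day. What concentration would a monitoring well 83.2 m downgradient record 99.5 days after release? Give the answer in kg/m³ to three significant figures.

0.00537 kg/m³

For an instantaneous plane source, C(x,t) = M/(n_e·A·√(4πDt)) · exp(−(x−vt)²/(4Dt)), with n_e·A the pore (flow) area.
Plume center vt = 0.620 × 99.5 = 61.69 m, so the well at 83.2 m is 21.51 m downgradient of the peak.
√(4πDt) = 60.84 m, giving peak height M/(n_e·A·√(4πDt)) = 8.63/(0.34 × 52.5 × 60.84) = 0.007947 kg/m³.
(x−vt)²/(4Dt) = (21.51)²/(4 × 2.96 × 99.5) = 0.3927; exp(−0.3927) = 0.6752.
C = 0.007947 × 0.6752 = 0.00537 kg/m³.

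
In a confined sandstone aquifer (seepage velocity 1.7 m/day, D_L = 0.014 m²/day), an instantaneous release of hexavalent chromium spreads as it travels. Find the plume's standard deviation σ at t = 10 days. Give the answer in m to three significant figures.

0.529 m

Dispersive spreading gives a Gaussian with σ² = 2Dt; advection only shifts the center.
σ = √(2 × 0.014 × 10) = 0.529 m.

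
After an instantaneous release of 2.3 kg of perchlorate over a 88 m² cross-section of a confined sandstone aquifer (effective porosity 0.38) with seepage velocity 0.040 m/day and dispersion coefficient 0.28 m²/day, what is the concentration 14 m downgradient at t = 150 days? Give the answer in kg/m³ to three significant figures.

0.00205 kg/m³

For an instantaneous plane source, C(x,t) = M/(n_e·A·√(4πDt)) · exp(−(x−vt)²/(4Dt)), with n_e·A the pore (flow) area.
Plume center vt = 0.040 × 150 = 6 m, so the well at 14 m is 8 m downgradient of the peak.
√(4πDt) = 22.97 m, giving peak height M/(n_e·A·√(4πDt)) = 2.3/(0.38 × 88 × 22.97) = 0.002994 kg/m³.
(x−vt)²/(4Dt) = (8)²/(4 × 0.28 × 150) = 0.3810; exp(−0.3810) = 0.6832.
C = 0.002994 × 0.6832 = 0.00205 kg/m³.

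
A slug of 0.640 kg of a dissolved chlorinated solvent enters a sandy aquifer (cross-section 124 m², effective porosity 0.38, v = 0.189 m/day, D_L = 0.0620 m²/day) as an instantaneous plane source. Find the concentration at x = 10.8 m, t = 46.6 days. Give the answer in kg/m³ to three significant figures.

For an instantaneous plane source, C(x,t) = M/(n_e·A·√(4πDt)) · exp(−(x−vt)²/(4Dt)), with n_e·A the pore (flow) area.
Plume center vt = 0.189 × 46.6 = 8.8074 m, so the well at 10.8 m is 1.9926 m downgradient of the peak.
√(4πDt) = 6.026 m, giving peak height M/(n_e·A·√(4πDt)) = 0.640/(0.38 × 124 × 6.026) = 0.002254 kg/m³.
(x−vt)²/(4Dt) = (1.9926)²/(4 × 0.0620 × 46.6) = 0.3436; exp(−0.3436) = 0.7092.
C = 0.002254 × 0.7092 = 0.00160 kg/m³.

0.00160 kg/m³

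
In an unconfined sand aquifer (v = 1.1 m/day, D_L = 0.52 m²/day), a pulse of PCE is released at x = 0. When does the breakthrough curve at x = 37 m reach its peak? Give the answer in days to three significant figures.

For the 1D instantaneous-source solution, setting ∂C/∂t = 0 at fixed x gives v²t² + 2Dt − x² = 0, so t = (√(D² + v²x²) − D)/v².
√(D² + v²x²) = √(0.52² + 1.1² × 37²) = 40.70; v² = 1.21.
t = (40.70 − 0.52)/1.21 = 33.2 days (vs. the pure-advection estimate x/v = 33.6 d).

33.2 days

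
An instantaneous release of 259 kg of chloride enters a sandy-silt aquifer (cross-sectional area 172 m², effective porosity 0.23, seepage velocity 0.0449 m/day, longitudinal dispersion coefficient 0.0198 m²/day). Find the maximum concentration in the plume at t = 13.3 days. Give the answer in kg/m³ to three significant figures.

The peak of an instantaneous 1D plume sits at x = vt; there the Gaussian factor is 1 and C_max = M/(n_e·A·√(4πDt)), where n_e·A is the pore area the mass is dissolved in.
√(4πDt) = √(4π × 0.0198 × 13.3) = 1.819 m, so C_max = 259/(0.23 × 172 × 1.819) = 3.60 kg/m³.

3.60 kg/m³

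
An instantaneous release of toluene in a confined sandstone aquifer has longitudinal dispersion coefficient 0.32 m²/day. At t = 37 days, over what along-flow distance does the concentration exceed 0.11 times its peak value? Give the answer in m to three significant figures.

The plume is Gaussian with σ = √(2Dt) = √(2 × 0.32 × 37) = 4.866 m.
C/C_peak = exp(−Δx²/(2σ²)) = 0.11 ⇒ Δx = σ·√(−2 ln 0.11) = 4.866 × 2.101 = 10.22 m.
Width = 2Δx = 20.4 m.

20.4 m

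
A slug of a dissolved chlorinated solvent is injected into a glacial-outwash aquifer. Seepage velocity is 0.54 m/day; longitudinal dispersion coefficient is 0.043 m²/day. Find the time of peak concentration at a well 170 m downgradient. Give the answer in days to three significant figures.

315 days

For the 1D instantaneous-source solution, setting ∂C/∂t = 0 at fixed x gives v²t² + 2Dt − x² = 0, so t = (√(D² + v²x²) − D)/v².
√(D² + v²x²) = √(0.043² + 0.54² × 170²) = 91.80; v² = 0.2916.
t = (91.80 − 0.043)/0.2916 = 315 days (vs. the pure-advection estimate x/v = 315 d).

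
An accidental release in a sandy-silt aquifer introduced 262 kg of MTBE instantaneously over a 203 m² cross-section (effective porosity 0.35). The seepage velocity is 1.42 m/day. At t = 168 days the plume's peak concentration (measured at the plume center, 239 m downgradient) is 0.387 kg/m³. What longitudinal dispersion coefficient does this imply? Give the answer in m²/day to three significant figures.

0.0430 m²/day

At the plume center C_max = M/(n_e·A·√(4πDt)), so D = M²/(4πt·(n_e·A·C_max)²).
n_e·A·C_max = 0.35 × 203 × 0.387 = 27.50 kg/m.
D = 262²/(4π × 168 × 27.50²) = 0.0430 m²/day.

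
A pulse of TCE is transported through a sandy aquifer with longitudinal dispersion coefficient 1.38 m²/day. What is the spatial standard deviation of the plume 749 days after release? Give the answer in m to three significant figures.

Dispersive spreading gives a Gaussian with σ² = 2Dt; advection only shifts the center.
σ = √(2 × 1.38 × 749) = 45.5 m.

45.5 m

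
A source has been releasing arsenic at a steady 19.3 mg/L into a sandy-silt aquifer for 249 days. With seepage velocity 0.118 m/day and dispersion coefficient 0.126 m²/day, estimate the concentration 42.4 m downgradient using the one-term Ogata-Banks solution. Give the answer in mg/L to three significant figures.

0.968 mg/L

For a continuous step input, C/C₀ ≈ ½·erfc((x−vt)/(2√(Dt))).
vt = 0.118 × 249 = 29.382 m and 2√(Dt) = 2√(0.126 × 249) = 11.20 m.
Argument (x−vt)/(2√(Dt)) = (42.4 − 29.382)/11.20 = 1.162; ½·erfc(1.162) = 0.05016.
C = 19.3 × 0.05016 = 0.968 mg/L.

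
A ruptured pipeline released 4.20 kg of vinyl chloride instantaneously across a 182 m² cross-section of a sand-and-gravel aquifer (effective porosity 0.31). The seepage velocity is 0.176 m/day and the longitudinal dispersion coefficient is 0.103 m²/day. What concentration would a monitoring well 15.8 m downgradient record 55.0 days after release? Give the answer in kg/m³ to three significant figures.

For an instantaneous plane source, C(x,t) = M/(n_e·A·√(4πDt)) · exp(−(x−vt)²/(4Dt)), with n_e·A the pore (flow) area.
Plume center vt = 0.176 × 55.0 = 9.68 m, so the well at 15.8 m is 6.12 m downgradient of the peak.
√(4πDt) = 8.437 m, giving peak height M/(n_e·A·√(4πDt)) = 4.20/(0.31 × 182 × 8.437) = 0.008823 kg/m³.
(x−vt)²/(4Dt) = (6.12)²/(4 × 0.103 × 55.0) = 1.653; exp(−1.653) = 0.1915.
C = 0.008823 × 0.1915 = 0.00169 kg/m³.

0.00169 kg/m³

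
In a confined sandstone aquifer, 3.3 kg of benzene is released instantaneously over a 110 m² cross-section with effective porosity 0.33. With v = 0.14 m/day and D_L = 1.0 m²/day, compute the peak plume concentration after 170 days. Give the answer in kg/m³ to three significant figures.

0.00197 kg/m³

The peak of an instantaneous 1D plume sits at x = vt; there the Gaussian factor is 1 and C_max = M/(n_e·A·√(4πDt)), where n_e·A is the pore area the mass is dissolved in.
√(4πDt) = √(4π × 1.0 × 170) = 46.22 m, so C_max = 3.3/(0.33 × 110 × 46.22) = 0.00197 kg/m³.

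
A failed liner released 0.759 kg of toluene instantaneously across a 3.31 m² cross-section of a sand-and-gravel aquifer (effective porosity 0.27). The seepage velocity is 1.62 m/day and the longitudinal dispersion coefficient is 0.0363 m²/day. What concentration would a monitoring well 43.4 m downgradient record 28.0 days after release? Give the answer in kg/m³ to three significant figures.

For an instantaneous plane source, C(x,t) = M/(n_e·A·√(4πDt)) · exp(−(x−vt)²/(4Dt)), with n_e·A the pore (flow) area.
Plume center vt = 1.62 × 28.0 = 45.36 m, so the well at 43.4 m is 1.96 m upgradient of the peak.
√(4πDt) = 3.574 m, giving peak height M/(n_e·A·√(4πDt)) = 0.759/(0.27 × 3.31 × 3.574) = 0.2376 kg/m³.
(x−vt)²/(4Dt) = (-1.96)²/(4 × 0.0363 × 28.0) = 0.9449; exp(−0.9449) = 0.3887.
C = 0.2376 × 0.3887 = 0.0924 kg/m³.

0.0924 kg/m³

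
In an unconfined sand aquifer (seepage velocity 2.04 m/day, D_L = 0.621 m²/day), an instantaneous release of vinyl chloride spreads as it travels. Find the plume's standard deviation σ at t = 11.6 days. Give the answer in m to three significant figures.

3.80 m

Dispersive spreading gives a Gaussian with σ² = 2Dt; advection only shifts the center.
σ = √(2 × 0.621 × 11.6) = 3.80 m.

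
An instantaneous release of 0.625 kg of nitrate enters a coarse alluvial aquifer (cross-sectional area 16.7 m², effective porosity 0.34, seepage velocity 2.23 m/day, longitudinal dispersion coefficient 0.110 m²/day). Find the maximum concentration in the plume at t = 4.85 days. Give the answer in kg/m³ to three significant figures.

The peak of an instantaneous 1D plume sits at x = vt; there the Gaussian factor is 1 and C_max = M/(n_e·A·√(4πDt)), where n_e·A is the pore area the mass is dissolved in.
√(4πDt) = √(4π × 0.110 × 4.85) = 2.589 m, so C_max = 0.625/(0.34 × 16.7 × 2.589) = 0.0425 kg/m³.

0.0425 kg/m³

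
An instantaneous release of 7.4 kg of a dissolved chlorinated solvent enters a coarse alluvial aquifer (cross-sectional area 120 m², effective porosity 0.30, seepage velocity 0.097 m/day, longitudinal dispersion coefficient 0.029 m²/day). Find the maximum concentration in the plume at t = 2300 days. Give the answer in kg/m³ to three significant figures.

0.00710 kg/m³

The peak of an instantaneous 1D plume sits at x = vt; there the Gaussian factor is 1 and C_max = M/(n_e·A·√(4πDt)), where n_e·A is the pore area the mass is dissolved in.
√(4πDt) = √(4π × 0.029 × 2300) = 28.95 m, so C_max = 7.4/(0.30 × 120 × 28.95) = 0.00710 kg/m³.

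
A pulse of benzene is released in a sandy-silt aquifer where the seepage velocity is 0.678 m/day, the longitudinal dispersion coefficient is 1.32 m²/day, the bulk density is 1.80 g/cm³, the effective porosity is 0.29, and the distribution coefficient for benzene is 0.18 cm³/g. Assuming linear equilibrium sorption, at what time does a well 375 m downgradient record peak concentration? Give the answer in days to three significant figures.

1160 days

Retardation factor R = 1 + ρ_b·K_d/n = 1 + 1.80 × 0.18/0.29 = 2.117.
Sorption retards both mechanisms: v_R = v/R = 0.3203 m/day, D_R = D/R = 0.6235 m²/day.
Peak time from v_R²t² + 2D_R t − x² = 0: t = (√(D_R² + v_R²x²) − D_R)/v_R².
√(D_R² + v_R²x²) = √(0.6235² + 0.3203² × 375²) = 120.1; v_R² = 0.1026.
t = (120.1 − 0.6235)/0.1026 = 1160 days.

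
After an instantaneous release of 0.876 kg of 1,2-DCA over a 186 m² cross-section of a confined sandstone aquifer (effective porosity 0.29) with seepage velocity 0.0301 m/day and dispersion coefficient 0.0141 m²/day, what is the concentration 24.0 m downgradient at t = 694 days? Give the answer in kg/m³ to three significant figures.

For an instantaneous plane source, C(x,t) = M/(n_e·A·√(4πDt)) · exp(−(x−vt)²/(4Dt)), with n_e·A the pore (flow) area.
Plume center vt = 0.0301 × 694 = 20.8894 m, so the well at 24.0 m is 3.1106 m downgradient of the peak.
√(4πDt) = 11.09 m, giving peak height M/(n_e·A·√(4πDt)) = 0.876/(0.29 × 186 × 11.09) = 0.001464 kg/m³.
(x−vt)²/(4Dt) = (3.1106)²/(4 × 0.0141 × 694) = 0.2472; exp(−0.2472) = 0.7810.
C = 0.001464 × 0.7810 = 0.00114 kg/m³.

0.00114 kg/m³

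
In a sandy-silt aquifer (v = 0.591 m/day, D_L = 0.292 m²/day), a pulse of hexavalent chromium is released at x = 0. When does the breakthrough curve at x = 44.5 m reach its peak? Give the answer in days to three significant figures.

74.5 days

For the 1D instantaneous-source solution, setting ∂C/∂t = 0 at fixed x gives v²t² + 2Dt − x² = 0, so t = (√(D² + v²x²) − D)/v².
√(D² + v²x²) = √(0.292² + 0.591² × 44.5²) = 26.30; v² = 0.349281.
t = (26.30 − 0.292)/0.349281 = 74.5 days (vs. the pure-advection estimate x/v = 75.3 d).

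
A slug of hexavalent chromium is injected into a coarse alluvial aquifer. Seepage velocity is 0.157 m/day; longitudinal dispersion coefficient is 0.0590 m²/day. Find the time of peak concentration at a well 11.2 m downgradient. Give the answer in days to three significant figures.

For the 1D instantaneous-source solution, setting ∂C/∂t = 0 at fixed x gives v²t² + 2Dt − x² = 0, so t = (√(D² + v²x²) − D)/v².
√(D² + v²x²) = √(0.0590² + 0.157² × 11.2²) = 1.759; v² = 0.024649.
t = (1.759 − 0.0590)/0.024649 = 69.0 days (vs. the pure-advection estimate x/v = 71.3 d).

69.0 days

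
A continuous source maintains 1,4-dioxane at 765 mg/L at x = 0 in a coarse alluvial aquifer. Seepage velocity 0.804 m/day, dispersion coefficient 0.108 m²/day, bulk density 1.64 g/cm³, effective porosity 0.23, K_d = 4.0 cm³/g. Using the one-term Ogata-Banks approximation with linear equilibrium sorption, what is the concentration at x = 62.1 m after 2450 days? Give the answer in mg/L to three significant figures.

660 mg/L

Retardation factor R = 1 + ρ_b·K_d/n = 1 + 1.64 × 4.0/0.23 = 29.52.
Sorption retards both mechanisms: v_R = v/R = 0.02724 m/day, D_R = D/R = 0.003659 m²/day.
v_R·t = 0.02724 × 2450 = 66.738 m; 2√(D_R t) = 5.988 m; argument = (62.1 − 66.738)/5.988 = -0.7745.
C = C₀ × ½·erfc(-0.7745) = 765 × 0.8633 = 660 mg/L.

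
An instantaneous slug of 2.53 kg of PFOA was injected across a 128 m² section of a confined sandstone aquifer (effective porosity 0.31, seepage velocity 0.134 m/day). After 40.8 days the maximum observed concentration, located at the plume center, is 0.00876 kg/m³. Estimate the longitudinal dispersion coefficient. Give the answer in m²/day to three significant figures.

0.103 m²/day

At the plume center C_max = M/(n_e·A·√(4πDt)), so D = M²/(4πt·(n_e·A·C_max)²).
n_e·A·C_max = 0.31 × 128 × 0.00876 = 0.3476 kg/m.
D = 2.53²/(4π × 40.8 × 0.3476²) = 0.103 m²/day.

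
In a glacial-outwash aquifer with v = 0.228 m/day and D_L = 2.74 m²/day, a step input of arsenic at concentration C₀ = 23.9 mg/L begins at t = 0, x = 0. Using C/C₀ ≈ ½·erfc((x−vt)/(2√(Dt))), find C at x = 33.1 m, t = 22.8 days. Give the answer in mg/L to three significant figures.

For a continuous step input, C/C₀ ≈ ½·erfc((x−vt)/(2√(Dt))).
vt = 0.228 × 22.8 = 5.1984 m and 2√(Dt) = 2√(2.74 × 22.8) = 15.81 m.
Argument (x−vt)/(2√(Dt)) = (33.1 − 5.1984)/15.81 = 1.765; ½·erfc(1.765) = 0.006279.
C = 23.9 × 0.006279 = 0.150 mg/L.

0.150 mg/L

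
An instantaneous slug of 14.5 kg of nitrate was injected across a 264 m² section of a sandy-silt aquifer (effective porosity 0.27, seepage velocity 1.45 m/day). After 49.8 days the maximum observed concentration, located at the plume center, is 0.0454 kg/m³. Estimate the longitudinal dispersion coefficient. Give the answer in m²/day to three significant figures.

0.0321 m²/day

At the plume center C_max = M/(n_e·A·√(4πDt)), so D = M²/(4πt·(n_e·A·C_max)²).
n_e·A·C_max = 0.27 × 264 × 0.0454 = 3.236 kg/m.
D = 14.5²/(4π × 49.8 × 3.236²) = 0.0321 m²/day.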